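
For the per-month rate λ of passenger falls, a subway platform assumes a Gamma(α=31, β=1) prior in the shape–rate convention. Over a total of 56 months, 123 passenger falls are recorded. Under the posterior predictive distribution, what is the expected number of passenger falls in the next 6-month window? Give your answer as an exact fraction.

308/19

Total count 123 over total exposure 56 months.
Gamma(α, β) with Poisson data over total exposure Σt gives posterior Gamma(α+Σx, β+Σt) = Gamma(154, 57).
Predictive mean over a 6-month window = T·E[λ|data] = 6·154/57 = 308/19.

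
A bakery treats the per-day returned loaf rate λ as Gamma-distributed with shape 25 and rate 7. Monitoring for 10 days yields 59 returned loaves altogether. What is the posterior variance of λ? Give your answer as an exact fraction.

84/289

Total count 59 over total exposure 10 days.
Posterior: α' = 25 + 59 = 84, β' = 7 + 10 = 17.
Posterior variance = α'/β'² = 84/289.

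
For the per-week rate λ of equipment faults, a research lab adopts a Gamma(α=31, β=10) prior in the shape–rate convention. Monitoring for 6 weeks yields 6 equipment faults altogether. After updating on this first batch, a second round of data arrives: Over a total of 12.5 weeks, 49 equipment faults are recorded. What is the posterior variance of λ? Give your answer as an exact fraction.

344/3249

Total count 6 over total exposure 6 weeks.
After the first batch: Gamma(31 + 6, 10 + 6) = Gamma(37, 16).
Total count 49 over total exposure 12.5 weeks.
After the second batch: Gamma(37 + 49, 16 + 12.5) = Gamma(86, 57/2).
Posterior variance = α'/β'² = 86/(3249/4) = 344/3249.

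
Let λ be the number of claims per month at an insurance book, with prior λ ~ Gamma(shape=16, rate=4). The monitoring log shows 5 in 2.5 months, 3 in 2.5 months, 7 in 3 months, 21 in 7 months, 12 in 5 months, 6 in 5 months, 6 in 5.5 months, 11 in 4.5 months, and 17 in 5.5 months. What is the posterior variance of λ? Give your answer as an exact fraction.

Total count: 5 + 3 + 7 + 21 + 12 + 6 + 6 + 11 + 17 = 88.
Total exposure: 2.5 + 2.5 + 3 + 7 + 5 + 5 + 5.5 + 4.5 + 5.5 = 40.5 months.
Posterior: α' = 16 + 88 = 104, β' = 4 + 40.5 = 89/2.
Posterior variance = α'/β'² = 104/(7921/4) = 416/7921.

416/7921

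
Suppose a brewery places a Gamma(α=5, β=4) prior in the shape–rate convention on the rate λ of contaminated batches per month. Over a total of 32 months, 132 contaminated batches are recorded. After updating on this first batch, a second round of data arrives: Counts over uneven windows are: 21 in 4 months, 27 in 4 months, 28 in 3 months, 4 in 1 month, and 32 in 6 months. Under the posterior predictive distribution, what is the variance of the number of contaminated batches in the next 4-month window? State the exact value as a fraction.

4814/243

Total count 132 over total exposure 32 months.
After the first batch: Gamma(5 + 132, 4 + 32) = Gamma(137, 36).
Total count: 21 + 27 + 28 + 4 + 32 = 112.
Total exposure: 4 + 4 + 3 + 1 + 6 = 18 months.
After the second batch: Gamma(137 + 112, 36 + 18) = Gamma(249, 54).
The posterior predictive for a window of length T is Negative Binomial with variance T·α'·(β'+T)/β'² = 4·249·58/2916 = 4814/243.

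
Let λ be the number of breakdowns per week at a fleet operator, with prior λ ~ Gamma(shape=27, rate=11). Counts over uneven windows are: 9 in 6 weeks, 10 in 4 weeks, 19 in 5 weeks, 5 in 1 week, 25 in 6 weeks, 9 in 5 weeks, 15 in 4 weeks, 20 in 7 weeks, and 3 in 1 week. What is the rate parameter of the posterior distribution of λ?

50

Total count: 9 + 10 + 19 + 5 + 25 + 9 + 15 + 20 + 3 = 115.
Total exposure: 6 + 4 + 5 + 1 + 6 + 5 + 4 + 7 + 1 = 39 weeks.
Gamma(α, β) with Poisson data over total exposure Σt gives posterior Gamma(α+Σx, β+Σt) = Gamma(142, 50).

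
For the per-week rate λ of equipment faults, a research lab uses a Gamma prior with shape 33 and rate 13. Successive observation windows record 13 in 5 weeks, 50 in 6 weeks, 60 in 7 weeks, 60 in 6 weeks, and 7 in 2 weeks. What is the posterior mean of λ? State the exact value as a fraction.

223/39

Total count: 13 + 50 + 60 + 60 + 7 = 190.
Total exposure: 5 + 6 + 7 + 6 + 2 = 26 weeks.
By Gamma–Poisson conjugacy, the posterior is Gamma(α + Σx, β + Σt) = Gamma(33 + 190, 13 + 26) = Gamma(223, 39).
Posterior mean = α'/β' = 223/39.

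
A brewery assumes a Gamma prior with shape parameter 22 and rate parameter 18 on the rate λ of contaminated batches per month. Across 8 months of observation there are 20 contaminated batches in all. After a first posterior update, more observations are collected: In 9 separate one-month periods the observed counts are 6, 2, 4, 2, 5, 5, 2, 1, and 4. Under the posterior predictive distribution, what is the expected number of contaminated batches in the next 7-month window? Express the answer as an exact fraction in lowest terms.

73/5

Total count 20 over total exposure 8 months.
After the first batch: Gamma(22 + 20, 18 + 8) = Gamma(42, 26).
Total count: 6 + 2 + 4 + 2 + 5 + 5 + 2 + 1 + 4 = 31.
Total exposure: 9 months.
After the second batch: Gamma(42 + 31, 26 + 9) = Gamma(73, 35).
Predictive mean over a 7-month window = T·E[λ|data] = 7·73/35 = 73/5.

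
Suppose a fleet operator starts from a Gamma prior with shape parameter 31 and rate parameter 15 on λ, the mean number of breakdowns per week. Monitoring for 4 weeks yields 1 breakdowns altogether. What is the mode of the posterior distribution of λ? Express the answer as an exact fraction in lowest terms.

Total count 1 over total exposure 4 weeks.
Conjugate update: add total count to the shape and total exposure to the rate, giving Gamma(32, 19).
Posterior mode = (α'−1)/β' = 31/19.

31/19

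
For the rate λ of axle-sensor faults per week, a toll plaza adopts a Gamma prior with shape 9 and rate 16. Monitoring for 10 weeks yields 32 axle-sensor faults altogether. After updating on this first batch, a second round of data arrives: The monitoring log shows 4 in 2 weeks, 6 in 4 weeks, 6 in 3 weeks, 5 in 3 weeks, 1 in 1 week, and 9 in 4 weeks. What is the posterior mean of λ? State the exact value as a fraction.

72/43

Total count 32 over total exposure 10 weeks.
After the first batch: Gamma(9 + 32, 16 + 10) = Gamma(41, 26).
Total count: 4 + 6 + 6 + 5 + 1 + 9 = 31.
Total exposure: 2 + 4 + 3 + 3 + 1 + 4 = 17 weeks.
After the second batch: Gamma(41 + 31, 26 + 17) = Gamma(72, 43).
Posterior mean = α'/β' = 72/43.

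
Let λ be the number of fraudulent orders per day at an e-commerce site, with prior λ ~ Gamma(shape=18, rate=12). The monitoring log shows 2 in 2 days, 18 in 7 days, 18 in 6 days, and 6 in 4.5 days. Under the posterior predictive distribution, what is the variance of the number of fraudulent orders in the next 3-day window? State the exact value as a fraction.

2852/441

Total count: 2 + 18 + 18 + 6 = 44.
Total exposure: 2 + 7 + 6 + 4.5 = 19.5 days.
By Gamma–Poisson conjugacy, the posterior is Gamma(α + Σx, β + Σt) = Gamma(18 + 44, 12 + 19.5) = Gamma(62, 63/2).
The posterior predictive for a window of length T is Negative Binomial with variance T·α'·(β'+T)/β'² = 3·62·(69/2)/(3969/4) = 2852/441.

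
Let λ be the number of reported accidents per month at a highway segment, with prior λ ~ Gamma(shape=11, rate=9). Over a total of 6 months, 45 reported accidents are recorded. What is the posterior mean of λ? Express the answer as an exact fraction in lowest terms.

56/15

Total count 45 over total exposure 6 months.
Posterior: α' = 11 + 45 = 56, β' = 9 + 6 = 15.
Posterior mean = α'/β' = 56/15.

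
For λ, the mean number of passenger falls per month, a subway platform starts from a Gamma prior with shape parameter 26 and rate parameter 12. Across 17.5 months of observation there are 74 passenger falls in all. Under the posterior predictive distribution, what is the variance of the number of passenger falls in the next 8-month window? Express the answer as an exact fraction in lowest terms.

Total count 74 over total exposure 17.5 months.
By Gamma–Poisson conjugacy, the posterior is Gamma(α + Σx, β + Σt) = Gamma(26 + 74, 12 + 17.5) = Gamma(100, 59/2).
The posterior predictive for a window of length T is Negative Binomial with variance T·α'·(β'+T)/β'² = 8·100·(75/2)/(3481/4) = 120000/3481.

120000/3481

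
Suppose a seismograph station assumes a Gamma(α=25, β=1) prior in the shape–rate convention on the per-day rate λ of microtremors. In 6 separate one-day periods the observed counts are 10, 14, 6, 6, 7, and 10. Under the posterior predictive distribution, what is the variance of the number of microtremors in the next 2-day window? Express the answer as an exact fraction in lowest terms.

1404/49

Total count: 10 + 14 + 6 + 6 + 7 + 10 = 53.
Total exposure: 6 days.
The Gamma prior is conjugate for the Poisson rate, so λ | data ~ Gamma(25+53, 1+6) = Gamma(78, 7).
The posterior predictive for a window of length T is Negative Binomial with variance T·α'·(β'+T)/β'² = 2·78·9/49 = 1404/49.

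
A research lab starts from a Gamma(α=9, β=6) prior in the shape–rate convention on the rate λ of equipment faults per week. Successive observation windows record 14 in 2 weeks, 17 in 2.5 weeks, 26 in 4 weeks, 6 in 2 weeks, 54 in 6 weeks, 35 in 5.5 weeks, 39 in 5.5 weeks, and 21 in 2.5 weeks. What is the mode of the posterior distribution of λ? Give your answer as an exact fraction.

Total count: 14 + 17 + 26 + 6 + 54 + 35 + 39 + 21 = 212.
Total exposure: 2 + 2.5 + 4 + 2 + 6 + 5.5 + 5.5 + 2.5 = 30 weeks.
By Gamma–Poisson conjugacy, the posterior is Gamma(α + Σx, β + Σt) = Gamma(9 + 212, 6 + 30) = Gamma(221, 36).
Posterior mode = (α'−1)/β' = 220/36 = 55/9.

55/9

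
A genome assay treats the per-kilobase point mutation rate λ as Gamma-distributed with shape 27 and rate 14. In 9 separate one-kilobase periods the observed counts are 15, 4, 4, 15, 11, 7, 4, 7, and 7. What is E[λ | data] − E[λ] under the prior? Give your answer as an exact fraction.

Total count: 15 + 4 + 4 + 15 + 11 + 7 + 4 + 7 + 7 = 74.
Total exposure: 9 kilobases.
Conjugate update: add total count to the shape and total exposure to the rate, giving Gamma(101, 23).
Posterior mean = 101/23 = 101/23; prior mean = 27/14 = 27/14. Difference = 101/23 − 27/14 = 793/322.

793/322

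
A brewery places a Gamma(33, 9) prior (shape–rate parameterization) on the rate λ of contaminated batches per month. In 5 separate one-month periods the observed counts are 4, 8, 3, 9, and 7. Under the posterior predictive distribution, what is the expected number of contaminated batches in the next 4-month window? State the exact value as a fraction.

128/7

Total count: 4 + 8 + 3 + 9 + 7 = 31.
Total exposure: 5 months.
By Gamma–Poisson conjugacy, the posterior is Gamma(α + Σx, β + Σt) = Gamma(33 + 31, 9 + 5) = Gamma(64, 14).
Predictive mean over a 4-month window = T·E[λ|data] = 4·64/14 = 128/7.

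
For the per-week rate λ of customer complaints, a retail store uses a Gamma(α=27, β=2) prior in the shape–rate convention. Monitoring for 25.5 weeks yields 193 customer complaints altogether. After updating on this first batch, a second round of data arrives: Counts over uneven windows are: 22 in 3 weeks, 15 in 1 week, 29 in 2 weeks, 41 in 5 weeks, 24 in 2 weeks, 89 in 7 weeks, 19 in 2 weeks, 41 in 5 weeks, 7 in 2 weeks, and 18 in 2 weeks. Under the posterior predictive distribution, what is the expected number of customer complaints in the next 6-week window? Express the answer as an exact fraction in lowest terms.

700/13

Total count 193 over total exposure 25.5 weeks.
After the first batch: Gamma(27 + 193, 2 + 25.5) = Gamma(220, 55/2).
Total count: 22 + 15 + 29 + 41 + 24 + 89 + 19 + 41 + 7 + 18 = 305.
Total exposure: 3 + 1 + 2 + 5 + 2 + 7 + 2 + 5 + 2 + 2 = 31 weeks.
After the second batch: Gamma(220 + 305, 55/2 + 31) = Gamma(525, 117/2).
Predictive mean over a 6-week window = T·E[λ|data] = 6·525/(117/2) = 700/13.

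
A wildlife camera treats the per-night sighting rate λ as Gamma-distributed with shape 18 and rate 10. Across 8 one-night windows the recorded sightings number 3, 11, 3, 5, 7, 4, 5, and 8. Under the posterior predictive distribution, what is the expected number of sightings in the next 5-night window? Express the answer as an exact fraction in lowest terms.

160/9

Total count: 3 + 11 + 3 + 5 + 7 + 4 + 5 + 8 = 46.
Total exposure: 8 nights.
Conjugate update: add total count to the shape and total exposure to the rate, giving Gamma(64, 18).
Predictive mean over a 5-night window = T·E[λ|data] = 5·64/18 = 160/9.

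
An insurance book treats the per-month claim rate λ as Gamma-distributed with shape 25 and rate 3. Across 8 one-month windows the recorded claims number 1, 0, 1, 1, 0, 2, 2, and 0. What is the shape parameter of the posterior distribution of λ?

32

Total count: 1 + 0 + 1 + 1 + 0 + 2 + 2 + 0 = 7.
Total exposure: 8 months.
Conjugate update: add total count to the shape and total exposure to the rate, giving Gamma(32, 11).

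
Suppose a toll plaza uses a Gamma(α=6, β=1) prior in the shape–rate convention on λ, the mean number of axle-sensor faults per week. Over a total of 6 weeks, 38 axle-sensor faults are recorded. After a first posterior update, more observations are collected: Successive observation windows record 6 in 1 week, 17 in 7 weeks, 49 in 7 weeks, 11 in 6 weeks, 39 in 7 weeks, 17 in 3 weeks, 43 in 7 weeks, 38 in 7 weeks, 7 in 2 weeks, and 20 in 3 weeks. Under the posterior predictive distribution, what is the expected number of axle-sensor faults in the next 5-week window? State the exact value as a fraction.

485/19

Total count 38 over total exposure 6 weeks.
After the first batch: Gamma(6 + 38, 1 + 6) = Gamma(44, 7).
Total count: 6 + 17 + 49 + 11 + 39 + 17 + 43 + 38 + 7 + 20 = 247.
Total exposure: 1 + 7 + 7 + 6 + 7 + 3 + 7 + 7 + 2 + 3 = 50 weeks.
After the second batch: Gamma(44 + 247, 7 + 50) = Gamma(291, 57).
Predictive mean over a 5-week window = T·E[λ|data] = 5·291/57 = 485/19.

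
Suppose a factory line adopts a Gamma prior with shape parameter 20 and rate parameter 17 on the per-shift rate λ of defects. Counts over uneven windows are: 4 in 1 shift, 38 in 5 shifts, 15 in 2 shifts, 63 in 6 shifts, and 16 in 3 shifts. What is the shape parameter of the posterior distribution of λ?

Total count: 4 + 38 + 15 + 63 + 16 = 136.
Total exposure: 1 + 5 + 2 + 6 + 3 = 17 shifts.
Posterior: α' = 20 + 136 = 156, β' = 17 + 17 = 34.

156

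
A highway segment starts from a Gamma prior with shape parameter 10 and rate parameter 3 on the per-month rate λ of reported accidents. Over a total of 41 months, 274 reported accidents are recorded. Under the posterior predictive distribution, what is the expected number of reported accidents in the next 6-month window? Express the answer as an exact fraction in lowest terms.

Total count 274 over total exposure 41 months.
Gamma(α, β) with Poisson data over total exposure Σt gives posterior Gamma(α+Σx, β+Σt) = Gamma(284, 44).
Predictive mean over a 6-month window = T·E[λ|data] = 6·284/44 = 426/11.

426/11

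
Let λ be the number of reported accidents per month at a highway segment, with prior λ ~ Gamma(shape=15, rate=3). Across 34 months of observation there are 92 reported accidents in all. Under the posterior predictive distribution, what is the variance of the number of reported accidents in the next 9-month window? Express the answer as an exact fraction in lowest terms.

Total count 92 over total exposure 34 months.
Conjugate update: add total count to the shape and total exposure to the rate, giving Gamma(107, 37).
The posterior predictive for a window of length T is Negative Binomial with variance T·α'·(β'+T)/β'² = 9·107·46/1369 = 44298/1369.

44298/1369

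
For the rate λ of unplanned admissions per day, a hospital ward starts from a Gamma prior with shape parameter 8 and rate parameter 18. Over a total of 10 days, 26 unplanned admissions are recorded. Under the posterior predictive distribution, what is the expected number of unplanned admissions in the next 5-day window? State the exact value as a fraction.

Total count 26 over total exposure 10 days.
Gamma(α, β) with Poisson data over total exposure Σt gives posterior Gamma(α+Σx, β+Σt) = Gamma(34, 28).
Predictive mean over a 5-day window = T·E[λ|data] = 5·34/28 = 85/14.

85/14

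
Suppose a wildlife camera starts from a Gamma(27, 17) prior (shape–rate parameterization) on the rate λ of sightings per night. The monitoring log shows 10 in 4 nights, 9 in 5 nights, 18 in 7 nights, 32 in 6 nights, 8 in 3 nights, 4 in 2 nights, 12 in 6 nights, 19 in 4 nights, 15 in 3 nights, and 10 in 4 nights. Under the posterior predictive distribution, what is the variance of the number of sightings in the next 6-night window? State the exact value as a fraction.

Total count: 10 + 9 + 18 + 32 + 8 + 4 + 12 + 19 + 15 + 10 = 137.
Total exposure: 4 + 5 + 7 + 6 + 3 + 2 + 6 + 4 + 3 + 4 = 44 nights.
Gamma(α, β) with Poisson data over total exposure Σt gives posterior Gamma(α+Σx, β+Σt) = Gamma(164, 61).
The posterior predictive for a window of length T is Negative Binomial with variance T·α'·(β'+T)/β'² = 6·164·67/3721 = 65928/3721.

65928/3721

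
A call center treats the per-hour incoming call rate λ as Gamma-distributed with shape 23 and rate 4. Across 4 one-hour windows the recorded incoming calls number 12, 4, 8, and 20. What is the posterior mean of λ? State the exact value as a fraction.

Total count: 12 + 4 + 8 + 20 = 44.
Total exposure: 4 hours.
The Gamma prior is conjugate for the Poisson rate, so λ | data ~ Gamma(23+44, 4+4) = Gamma(67, 8).
Posterior mean = α'/β' = 67/8.

67/8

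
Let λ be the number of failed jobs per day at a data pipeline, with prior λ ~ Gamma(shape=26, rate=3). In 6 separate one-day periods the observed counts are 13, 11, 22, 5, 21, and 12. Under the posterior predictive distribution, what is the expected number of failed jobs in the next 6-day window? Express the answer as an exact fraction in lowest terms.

220/3

Total count: 13 + 11 + 22 + 5 + 21 + 12 = 84.
Total exposure: 6 days.
The Gamma prior is conjugate for the Poisson rate, so λ | data ~ Gamma(26+84, 3+6) = Gamma(110, 9).
Predictive mean over a 6-day window = T·E[λ|data] = 6·110/9 = 220/3.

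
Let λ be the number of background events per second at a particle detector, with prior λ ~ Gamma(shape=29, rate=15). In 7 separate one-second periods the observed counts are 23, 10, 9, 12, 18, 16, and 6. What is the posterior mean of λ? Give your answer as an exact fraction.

123/22

Total count: 23 + 10 + 9 + 12 + 18 + 16 + 6 = 94.
Total exposure: 7 seconds.
Posterior: α' = 29 + 94 = 123, β' = 15 + 7 = 22.
Posterior mean = α'/β' = 123/22.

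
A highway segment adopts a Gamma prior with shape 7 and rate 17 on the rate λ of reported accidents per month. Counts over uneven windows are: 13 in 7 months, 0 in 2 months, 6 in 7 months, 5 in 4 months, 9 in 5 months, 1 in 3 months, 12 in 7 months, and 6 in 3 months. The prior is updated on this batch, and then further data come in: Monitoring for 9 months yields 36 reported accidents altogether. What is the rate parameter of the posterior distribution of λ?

64

Total count: 13 + 0 + 6 + 5 + 9 + 1 + 12 + 6 = 52.
Total exposure: 7 + 2 + 7 + 4 + 5 + 3 + 7 + 3 = 38 months.
After the first batch: Gamma(7 + 52, 17 + 38) = Gamma(59, 55).
Total count 36 over total exposure 9 months.
After the second batch: Gamma(59 + 36, 55 + 9) = Gamma(95, 64).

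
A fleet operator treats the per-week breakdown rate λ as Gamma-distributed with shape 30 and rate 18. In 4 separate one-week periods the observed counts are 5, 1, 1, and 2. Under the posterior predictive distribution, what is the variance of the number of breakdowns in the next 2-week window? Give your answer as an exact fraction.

Total count: 5 + 1 + 1 + 2 = 9.
Total exposure: 4 weeks.
Posterior: α' = 30 + 9 = 39, β' = 18 + 4 = 22.
The posterior predictive for a window of length T is Negative Binomial with variance T·α'·(β'+T)/β'² = 2·39·24/484 = 468/121.

468/121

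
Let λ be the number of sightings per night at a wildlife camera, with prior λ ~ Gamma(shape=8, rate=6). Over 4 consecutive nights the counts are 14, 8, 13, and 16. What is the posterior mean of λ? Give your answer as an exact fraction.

Total count: 14 + 8 + 13 + 16 = 51.
Total exposure: 4 nights.
The Gamma prior is conjugate for the Poisson rate, so λ | data ~ Gamma(8+51, 6+4) = Gamma(59, 10).
Posterior mean = α'/β' = 59/10.

59/10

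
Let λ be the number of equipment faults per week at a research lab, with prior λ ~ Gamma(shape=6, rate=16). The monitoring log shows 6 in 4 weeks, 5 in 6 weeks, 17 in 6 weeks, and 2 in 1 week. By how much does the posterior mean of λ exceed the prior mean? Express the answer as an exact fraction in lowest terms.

Total count: 6 + 5 + 17 + 2 = 30.
Total exposure: 4 + 6 + 6 + 1 = 17 weeks.
Gamma(α, β) with Poisson data over total exposure Σt gives posterior Gamma(α+Σx, β+Σt) = Gamma(36, 33).
Posterior mean = 36/33 = 12/11; prior mean = 6/16 = 3/8. Difference = 12/11 − 3/8 = 63/88.

63/88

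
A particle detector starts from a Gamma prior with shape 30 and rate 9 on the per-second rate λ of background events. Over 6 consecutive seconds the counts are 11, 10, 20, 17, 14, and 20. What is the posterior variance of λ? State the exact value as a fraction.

122/225

Total count: 11 + 10 + 20 + 17 + 14 + 20 = 92.
Total exposure: 6 seconds.
The Gamma prior is conjugate for the Poisson rate, so λ | data ~ Gamma(30+92, 9+6) = Gamma(122, 15).
Posterior variance = α'/β'² = 122/225.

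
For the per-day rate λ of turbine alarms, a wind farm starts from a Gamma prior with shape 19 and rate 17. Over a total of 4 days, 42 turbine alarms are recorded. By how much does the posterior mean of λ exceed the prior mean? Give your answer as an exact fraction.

Total count 42 over total exposure 4 days.
By Gamma–Poisson conjugacy, the posterior is Gamma(α + Σx, β + Σt) = Gamma(19 + 42, 17 + 4) = Gamma(61, 21).
Posterior mean = 61/21 = 61/21; prior mean = 19/17 = 19/17. Difference = 61/21 − 19/17 = 638/357.

638/357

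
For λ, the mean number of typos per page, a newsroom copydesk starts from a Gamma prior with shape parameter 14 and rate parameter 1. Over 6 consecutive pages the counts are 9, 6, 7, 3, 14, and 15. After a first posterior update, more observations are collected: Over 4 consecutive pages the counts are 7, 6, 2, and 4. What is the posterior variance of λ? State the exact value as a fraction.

87/121

Total count: 9 + 6 + 7 + 3 + 14 + 15 = 54.
Total exposure: 6 pages.
After the first batch: Gamma(14 + 54, 1 + 6) = Gamma(68, 7).
Total count: 7 + 6 + 2 + 4 = 19.
Total exposure: 4 pages.
After the second batch: Gamma(68 + 19, 7 + 4) = Gamma(87, 11).
Posterior variance = α'/β'² = 87/121.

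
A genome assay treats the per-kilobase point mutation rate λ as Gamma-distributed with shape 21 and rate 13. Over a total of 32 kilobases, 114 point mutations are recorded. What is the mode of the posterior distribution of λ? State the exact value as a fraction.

134/45

Total count 114 over total exposure 32 kilobases.
The Gamma prior is conjugate for the Poisson rate, so λ | data ~ Gamma(21+114, 13+32) = Gamma(135, 45).
Posterior mode = (α'−1)/β' = 134/45.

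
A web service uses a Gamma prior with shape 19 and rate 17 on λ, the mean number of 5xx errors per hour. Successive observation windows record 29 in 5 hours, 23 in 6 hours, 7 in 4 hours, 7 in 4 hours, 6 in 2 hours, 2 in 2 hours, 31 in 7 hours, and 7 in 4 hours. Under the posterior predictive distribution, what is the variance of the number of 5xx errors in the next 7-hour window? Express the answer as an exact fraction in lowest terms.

53186/2601

Total count: 29 + 23 + 7 + 7 + 6 + 2 + 31 + 7 = 112.
Total exposure: 5 + 6 + 4 + 4 + 2 + 2 + 7 + 4 = 34 hours.
By Gamma–Poisson conjugacy, the posterior is Gamma(α + Σx, β + Σt) = Gamma(19 + 112, 17 + 34) = Gamma(131, 51).
The posterior predictive for a window of length T is Negative Binomial with variance T·α'·(β'+T)/β'² = 7·131·58/2601 = 53186/2601.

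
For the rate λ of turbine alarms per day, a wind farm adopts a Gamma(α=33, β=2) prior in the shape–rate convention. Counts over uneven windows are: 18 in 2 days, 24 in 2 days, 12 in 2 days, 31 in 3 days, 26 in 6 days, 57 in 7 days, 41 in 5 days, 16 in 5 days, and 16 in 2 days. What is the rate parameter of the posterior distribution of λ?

Total count: 18 + 24 + 12 + 31 + 26 + 57 + 41 + 16 + 16 = 241.
Total exposure: 2 + 2 + 2 + 3 + 6 + 7 + 5 + 5 + 2 = 34 days.
Conjugate update: add total count to the shape and total exposure to the rate, giving Gamma(274, 36).

36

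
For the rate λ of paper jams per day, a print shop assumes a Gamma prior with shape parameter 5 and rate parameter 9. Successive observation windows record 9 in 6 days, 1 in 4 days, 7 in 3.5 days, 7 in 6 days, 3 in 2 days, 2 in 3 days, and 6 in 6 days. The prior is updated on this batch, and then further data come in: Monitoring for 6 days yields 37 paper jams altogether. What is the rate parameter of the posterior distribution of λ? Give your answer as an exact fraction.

91/2

Total count: 9 + 1 + 7 + 7 + 3 + 2 + 6 = 35.
Total exposure: 6 + 4 + 3.5 + 6 + 2 + 3 + 6 = 30.5 days.
After the first batch: Gamma(5 + 35, 9 + 30.5) = Gamma(40, 79/2).
Total count 37 over total exposure 6 days.
After the second batch: Gamma(40 + 37, 79/2 + 6) = Gamma(77, 91/2).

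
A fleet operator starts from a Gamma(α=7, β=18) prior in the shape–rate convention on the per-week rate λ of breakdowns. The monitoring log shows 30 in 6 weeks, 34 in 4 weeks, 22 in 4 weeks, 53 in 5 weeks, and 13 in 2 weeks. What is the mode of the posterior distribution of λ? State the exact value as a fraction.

158/39

Total count: 30 + 34 + 22 + 53 + 13 = 152.
Total exposure: 6 + 4 + 4 + 5 + 2 = 21 weeks.
The Gamma prior is conjugate for the Poisson rate, so λ | data ~ Gamma(7+152, 18+21) = Gamma(159, 39).
Posterior mode = (α'−1)/β' = 158/39.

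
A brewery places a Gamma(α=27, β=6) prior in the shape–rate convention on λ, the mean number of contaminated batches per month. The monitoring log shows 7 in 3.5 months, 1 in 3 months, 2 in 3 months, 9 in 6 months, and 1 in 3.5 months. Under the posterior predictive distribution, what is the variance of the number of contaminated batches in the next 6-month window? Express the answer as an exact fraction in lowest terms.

Total count: 7 + 1 + 2 + 9 + 1 = 20.
Total exposure: 3.5 + 3 + 3 + 6 + 3.5 = 19 months.
By Gamma–Poisson conjugacy, the posterior is Gamma(α + Σx, β + Σt) = Gamma(27 + 20, 6 + 19) = Gamma(47, 25).
The posterior predictive for a window of length T is Negative Binomial with variance T·α'·(β'+T)/β'² = 6·47·31/625 = 8742/625.

8742/625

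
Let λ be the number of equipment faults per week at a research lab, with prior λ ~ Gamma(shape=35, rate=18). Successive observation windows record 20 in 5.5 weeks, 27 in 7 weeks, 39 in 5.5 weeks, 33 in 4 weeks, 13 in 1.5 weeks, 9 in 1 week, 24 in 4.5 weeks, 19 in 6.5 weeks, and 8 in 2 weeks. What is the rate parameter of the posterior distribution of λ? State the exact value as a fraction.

111/2

Total count: 20 + 27 + 39 + 33 + 13 + 9 + 24 + 19 + 8 = 192.
Total exposure: 5.5 + 7 + 5.5 + 4 + 1.5 + 1 + 4.5 + 6.5 + 2 = 37.5 weeks.
By Gamma–Poisson conjugacy, the posterior is Gamma(α + Σx, β + Σt) = Gamma(35 + 192, 18 + 37.5) = Gamma(227, 111/2).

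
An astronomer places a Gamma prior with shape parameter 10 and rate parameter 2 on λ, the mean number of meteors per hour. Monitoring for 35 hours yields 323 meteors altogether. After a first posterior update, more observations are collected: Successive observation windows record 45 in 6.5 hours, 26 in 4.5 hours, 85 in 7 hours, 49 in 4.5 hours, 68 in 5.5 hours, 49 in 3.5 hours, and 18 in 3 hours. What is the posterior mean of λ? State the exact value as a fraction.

1346/143

Total count 323 over total exposure 35 hours.
After the first batch: Gamma(10 + 323, 2 + 35) = Gamma(333, 37).
Total count: 45 + 26 + 85 + 49 + 68 + 49 + 18 = 340.
Total exposure: 6.5 + 4.5 + 7 + 4.5 + 5.5 + 3.5 + 3 = 34.5 hours.
After the second batch: Gamma(333 + 340, 37 + 34.5) = Gamma(673, 143/2).
Posterior mean = α'/β' = 673/(143/2) = 1346/143.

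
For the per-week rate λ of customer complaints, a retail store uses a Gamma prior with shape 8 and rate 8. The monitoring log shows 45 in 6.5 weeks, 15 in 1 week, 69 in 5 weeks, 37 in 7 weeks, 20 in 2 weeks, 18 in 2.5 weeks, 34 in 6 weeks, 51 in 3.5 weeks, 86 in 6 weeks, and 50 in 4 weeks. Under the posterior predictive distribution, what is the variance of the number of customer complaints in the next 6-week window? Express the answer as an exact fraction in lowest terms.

Total count: 45 + 15 + 69 + 37 + 20 + 18 + 34 + 51 + 86 + 50 = 425.
Total exposure: 6.5 + 1 + 5 + 7 + 2 + 2.5 + 6 + 3.5 + 6 + 4 = 43.5 weeks.
By Gamma–Poisson conjugacy, the posterior is Gamma(α + Σx, β + Σt) = Gamma(8 + 425, 8 + 43.5) = Gamma(433, 103/2).
The posterior predictive for a window of length T is Negative Binomial with variance T·α'·(β'+T)/β'² = 6·433·(115/2)/(10609/4) = 597540/10609.

597540/10609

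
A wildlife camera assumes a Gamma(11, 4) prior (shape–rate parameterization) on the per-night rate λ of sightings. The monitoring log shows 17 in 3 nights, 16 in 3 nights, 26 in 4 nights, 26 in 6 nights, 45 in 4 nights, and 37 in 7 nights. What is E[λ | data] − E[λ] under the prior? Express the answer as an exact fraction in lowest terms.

371/124

Total count: 17 + 16 + 26 + 26 + 45 + 37 = 167.
Total exposure: 3 + 3 + 4 + 6 + 4 + 7 = 27 nights.
Posterior: α' = 11 + 167 = 178, β' = 4 + 27 = 31.
Posterior mean = 178/31 = 178/31; prior mean = 11/4 = 11/4. Difference = 178/31 − 11/4 = 371/124.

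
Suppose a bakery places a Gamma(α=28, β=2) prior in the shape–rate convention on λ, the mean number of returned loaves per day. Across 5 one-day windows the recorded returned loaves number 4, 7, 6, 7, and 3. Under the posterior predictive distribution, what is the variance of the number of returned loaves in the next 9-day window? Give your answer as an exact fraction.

Total count: 4 + 7 + 6 + 7 + 3 = 27.
Total exposure: 5 days.
Conjugate update: add total count to the shape and total exposure to the rate, giving Gamma(55, 7).
The posterior predictive for a window of length T is Negative Binomial with variance T·α'·(β'+T)/β'² = 9·55·16/49 = 7920/49.

7920/49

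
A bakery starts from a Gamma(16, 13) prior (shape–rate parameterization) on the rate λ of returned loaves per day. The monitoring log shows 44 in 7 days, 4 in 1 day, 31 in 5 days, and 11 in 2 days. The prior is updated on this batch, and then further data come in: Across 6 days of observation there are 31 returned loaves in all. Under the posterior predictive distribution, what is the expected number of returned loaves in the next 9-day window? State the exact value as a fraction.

1233/34

Total count: 44 + 4 + 31 + 11 = 90.
Total exposure: 7 + 1 + 5 + 2 = 15 days.
After the first batch: Gamma(16 + 90, 13 + 15) = Gamma(106, 28).
Total count 31 over total exposure 6 days.
After the second batch: Gamma(106 + 31, 28 + 6) = Gamma(137, 34).
Predictive mean over a 9-day window = T·E[λ|data] = 9·137/34 = 1233/34.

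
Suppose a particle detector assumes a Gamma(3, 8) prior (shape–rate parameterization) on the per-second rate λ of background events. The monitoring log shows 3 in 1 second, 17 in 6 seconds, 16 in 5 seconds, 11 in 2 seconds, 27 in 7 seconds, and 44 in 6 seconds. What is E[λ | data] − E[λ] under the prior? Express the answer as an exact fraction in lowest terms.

Total count: 3 + 17 + 16 + 11 + 27 + 44 = 118.
Total exposure: 1 + 6 + 5 + 2 + 7 + 6 = 27 seconds.
By Gamma–Poisson conjugacy, the posterior is Gamma(α + Σx, β + Σt) = Gamma(3 + 118, 8 + 27) = Gamma(121, 35).
Posterior mean = 121/35 = 121/35; prior mean = 3/8 = 3/8. Difference = 121/35 − 3/8 = 863/280.

863/280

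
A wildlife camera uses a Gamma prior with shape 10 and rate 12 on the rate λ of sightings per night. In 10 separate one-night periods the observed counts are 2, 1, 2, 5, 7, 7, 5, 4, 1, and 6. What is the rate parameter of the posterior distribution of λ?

22

Total count: 2 + 1 + 2 + 5 + 7 + 7 + 5 + 4 + 1 + 6 = 40.
Total exposure: 10 nights.
The Gamma prior is conjugate for the Poisson rate, so λ | data ~ Gamma(10+40, 12+10) = Gamma(50, 22).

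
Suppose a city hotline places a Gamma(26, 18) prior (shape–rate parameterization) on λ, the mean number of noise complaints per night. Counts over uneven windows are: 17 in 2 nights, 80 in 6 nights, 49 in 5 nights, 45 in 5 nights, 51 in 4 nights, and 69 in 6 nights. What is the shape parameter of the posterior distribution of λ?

337

Total count: 17 + 80 + 49 + 45 + 51 + 69 = 311.
Total exposure: 2 + 6 + 5 + 5 + 4 + 6 = 28 nights.
Gamma(α, β) with Poisson data over total exposure Σt gives posterior Gamma(α+Σx, β+Σt) = Gamma(337, 46).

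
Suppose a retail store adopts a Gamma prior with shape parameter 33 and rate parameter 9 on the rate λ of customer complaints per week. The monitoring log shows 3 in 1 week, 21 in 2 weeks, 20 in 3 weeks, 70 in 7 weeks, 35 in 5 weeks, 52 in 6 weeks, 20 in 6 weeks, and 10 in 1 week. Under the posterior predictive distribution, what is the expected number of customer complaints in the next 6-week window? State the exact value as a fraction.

Total count: 3 + 21 + 20 + 70 + 35 + 52 + 20 + 10 = 231.
Total exposure: 1 + 2 + 3 + 7 + 5 + 6 + 6 + 1 = 31 weeks.
Gamma(α, β) with Poisson data over total exposure Σt gives posterior Gamma(α+Σx, β+Σt) = Gamma(264, 40).
Predictive mean over a 6-week window = T·E[λ|data] = 6·264/40 = 198/5.

198/5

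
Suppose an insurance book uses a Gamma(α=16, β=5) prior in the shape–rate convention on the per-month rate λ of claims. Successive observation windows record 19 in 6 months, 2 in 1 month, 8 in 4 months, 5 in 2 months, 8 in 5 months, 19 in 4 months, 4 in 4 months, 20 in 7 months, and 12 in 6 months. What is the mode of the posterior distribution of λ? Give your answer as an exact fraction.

28/11

Total count: 19 + 2 + 8 + 5 + 8 + 19 + 4 + 20 + 12 = 97.
Total exposure: 6 + 1 + 4 + 2 + 5 + 4 + 4 + 7 + 6 = 39 months.
Conjugate update: add total count to the shape and total exposure to the rate, giving Gamma(113, 44).
Posterior mode = (α'−1)/β' = 112/44 = 28/11.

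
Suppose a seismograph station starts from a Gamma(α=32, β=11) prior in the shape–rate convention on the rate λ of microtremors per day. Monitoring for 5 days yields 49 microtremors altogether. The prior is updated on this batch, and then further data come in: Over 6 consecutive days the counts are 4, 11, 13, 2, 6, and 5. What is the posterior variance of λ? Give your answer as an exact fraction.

Total count 49 over total exposure 5 days.
After the first batch: Gamma(32 + 49, 11 + 5) = Gamma(81, 16).
Total count: 4 + 11 + 13 + 2 + 6 + 5 = 41.
Total exposure: 6 days.
After the second batch: Gamma(81 + 41, 16 + 6) = Gamma(122, 22).
Posterior variance = α'/β'² = 122/484 = 61/242.

61/242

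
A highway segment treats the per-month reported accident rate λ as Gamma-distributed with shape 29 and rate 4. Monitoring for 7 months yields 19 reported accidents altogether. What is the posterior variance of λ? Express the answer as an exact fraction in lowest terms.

48/121

Total count 19 over total exposure 7 months.
Gamma(α, β) with Poisson data over total exposure Σt gives posterior Gamma(α+Σx, β+Σt) = Gamma(48, 11).
Posterior variance = α'/β'² = 48/121.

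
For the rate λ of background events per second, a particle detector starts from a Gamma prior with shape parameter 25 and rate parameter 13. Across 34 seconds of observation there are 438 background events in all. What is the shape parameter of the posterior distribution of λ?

463

Total count 438 over total exposure 34 seconds.
Gamma(α, β) with Poisson data over total exposure Σt gives posterior Gamma(α+Σx, β+Σt) = Gamma(463, 47).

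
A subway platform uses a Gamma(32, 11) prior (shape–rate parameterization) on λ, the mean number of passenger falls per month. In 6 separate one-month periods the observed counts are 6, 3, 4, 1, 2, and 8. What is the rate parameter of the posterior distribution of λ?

Total count: 6 + 3 + 4 + 1 + 2 + 8 = 24.
Total exposure: 6 months.
The Gamma prior is conjugate for the Poisson rate, so λ | data ~ Gamma(32+24, 11+6) = Gamma(56, 17).

17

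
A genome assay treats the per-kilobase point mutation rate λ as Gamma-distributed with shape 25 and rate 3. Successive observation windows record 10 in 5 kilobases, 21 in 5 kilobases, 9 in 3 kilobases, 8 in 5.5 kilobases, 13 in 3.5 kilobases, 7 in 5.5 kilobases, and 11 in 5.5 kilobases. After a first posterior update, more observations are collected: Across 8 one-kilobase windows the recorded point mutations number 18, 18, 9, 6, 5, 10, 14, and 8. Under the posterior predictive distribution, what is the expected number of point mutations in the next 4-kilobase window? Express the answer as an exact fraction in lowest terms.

192/11

Total count: 10 + 21 + 9 + 8 + 13 + 7 + 11 = 79.
Total exposure: 5 + 5 + 3 + 5.5 + 3.5 + 5.5 + 5.5 = 33 kilobases.
After the first batch: Gamma(25 + 79, 3 + 33) = Gamma(104, 36).
Total count: 18 + 18 + 9 + 6 + 5 + 10 + 14 + 8 = 88.
Total exposure: 8 kilobases.
After the second batch: Gamma(104 + 88, 36 + 8) = Gamma(192, 44).
Predictive mean over a 4-kilobase window = T·E[λ|data] = 4·192/44 = 192/11.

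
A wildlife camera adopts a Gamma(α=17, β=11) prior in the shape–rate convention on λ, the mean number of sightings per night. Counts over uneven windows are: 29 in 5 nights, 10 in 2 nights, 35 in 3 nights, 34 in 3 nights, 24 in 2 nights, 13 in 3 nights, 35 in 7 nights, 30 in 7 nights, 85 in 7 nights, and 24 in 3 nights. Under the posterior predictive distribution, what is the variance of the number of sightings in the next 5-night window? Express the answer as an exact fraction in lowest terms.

97440/2809

Total count: 29 + 10 + 35 + 34 + 24 + 13 + 35 + 30 + 85 + 24 = 319.
Total exposure: 5 + 2 + 3 + 3 + 2 + 3 + 7 + 7 + 7 + 3 = 42 nights.
By Gamma–Poisson conjugacy, the posterior is Gamma(α + Σx, β + Σt) = Gamma(17 + 319, 11 + 42) = Gamma(336, 53).
The posterior predictive for a window of length T is Negative Binomial with variance T·α'·(β'+T)/β'² = 5·336·58/2809 = 97440/2809.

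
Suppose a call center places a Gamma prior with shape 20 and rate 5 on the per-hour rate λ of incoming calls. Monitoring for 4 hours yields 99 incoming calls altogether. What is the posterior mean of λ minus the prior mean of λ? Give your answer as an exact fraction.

Total count 99 over total exposure 4 hours.
The Gamma prior is conjugate for the Poisson rate, so λ | data ~ Gamma(20+99, 5+4) = Gamma(119, 9).
Posterior mean = 119/9 = 119/9; prior mean = 20/5 = 4. Difference = 119/9 − 4 = 83/9.

83/9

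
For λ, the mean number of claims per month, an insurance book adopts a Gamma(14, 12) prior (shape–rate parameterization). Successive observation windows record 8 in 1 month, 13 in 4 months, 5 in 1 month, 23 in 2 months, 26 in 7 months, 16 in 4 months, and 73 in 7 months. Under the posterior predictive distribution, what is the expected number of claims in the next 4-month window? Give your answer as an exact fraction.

356/19

Total count: 8 + 13 + 5 + 23 + 26 + 16 + 73 = 164.
Total exposure: 1 + 4 + 1 + 2 + 7 + 4 + 7 = 26 months.
By Gamma–Poisson conjugacy, the posterior is Gamma(α + Σx, β + Σt) = Gamma(14 + 164, 12 + 26) = Gamma(178, 38).
Predictive mean over a 4-month window = T·E[λ|data] = 4·178/38 = 356/19.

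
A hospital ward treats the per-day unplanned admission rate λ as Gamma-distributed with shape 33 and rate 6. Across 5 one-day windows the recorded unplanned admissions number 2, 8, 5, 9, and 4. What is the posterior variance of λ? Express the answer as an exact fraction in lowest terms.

Total count: 2 + 8 + 5 + 9 + 4 = 28.
Total exposure: 5 days.
The Gamma prior is conjugate for the Poisson rate, so λ | data ~ Gamma(33+28, 6+5) = Gamma(61, 11).
Posterior variance = α'/β'² = 61/121.

61/121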